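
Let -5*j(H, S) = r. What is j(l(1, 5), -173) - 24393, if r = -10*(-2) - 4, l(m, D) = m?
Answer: -121981/5 ≈ -24396.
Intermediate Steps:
r = 16 (r = -2*(-10) - 4 = 20 - 4 = 16)
j(H, S) = -16/5 (j(H, S) = -1/5*16 = -16/5)
j(l(1, 5), -173) - 24393 = -16/5 - 24393 = -121981/5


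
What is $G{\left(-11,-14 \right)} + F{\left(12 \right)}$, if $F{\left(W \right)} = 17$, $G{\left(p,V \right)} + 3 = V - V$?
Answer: $14$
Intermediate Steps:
$G{\left(p,V \right)} = -3$ ($G{\left(p,V \right)} = -3 + \left(V - V\right) = -3 + 0 = -3$)
$G{\left(-11,-14 \right)} + F{\left(12 \right)} = -3 + 17 = 14$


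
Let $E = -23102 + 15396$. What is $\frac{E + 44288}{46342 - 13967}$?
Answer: $\frac{5226}{4625} \approx 1.1299$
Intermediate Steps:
$E = -7706$
$\frac{E + 44288}{46342 - 13967} = \frac{-7706 + 44288}{46342 - 13967} = \frac{36582}{32375} = 36582 \cdot \frac{1}{32375} = \frac{5226}{4625}$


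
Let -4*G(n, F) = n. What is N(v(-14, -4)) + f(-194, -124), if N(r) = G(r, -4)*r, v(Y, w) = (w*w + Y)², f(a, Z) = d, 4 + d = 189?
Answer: 181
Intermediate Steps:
G(n, F) = -n/4
d = 185 (d = -4 + 189 = 185)
f(a, Z) = 185
v(Y, w) = (Y + w²)² (v(Y, w) = (w² + Y)² = (Y + w²)²)
N(r) = -r²/4 (N(r) = (-r/4)*r = -r²/4)
N(v(-14, -4)) + f(-194, -124) = -(-14 + (-4)²)⁴/4 + 185 = -(-14 + 16)⁴/4 + 185 = -(2²)²/4 + 185 = -¼*4² + 185 = -¼*16 + 185 = -4 + 185 = 181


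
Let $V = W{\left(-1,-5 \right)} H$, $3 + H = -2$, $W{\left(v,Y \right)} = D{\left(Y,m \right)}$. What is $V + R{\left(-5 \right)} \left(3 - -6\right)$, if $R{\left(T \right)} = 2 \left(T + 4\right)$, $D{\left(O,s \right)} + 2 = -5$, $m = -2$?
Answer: $17$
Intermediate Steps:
$D{\left(O,s \right)} = -7$ ($D{\left(O,s \right)} = -2 - 5 = -7$)
$W{\left(v,Y \right)} = -7$
$H = -5$ ($H = -3 - 2 = -5$)
$V = 35$ ($V = \left(-7\right) \left(-5\right) = 35$)
$R{\left(T \right)} = 8 + 2 T$ ($R{\left(T \right)} = 2 \left(4 + T\right) = 8 + 2 T$)
$V + R{\left(-5 \right)} \left(3 - -6\right) = 35 + \left(8 + 2 \left(-5\right)\right) \left(3 - -6\right) = 35 + \left(8 - 10\right) \left(3 + 6\right) = 35 - 18 = 17$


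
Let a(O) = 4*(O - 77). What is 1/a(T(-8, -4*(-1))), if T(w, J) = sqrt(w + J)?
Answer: -77/23732 - I/11866 ≈ -0.0032446 - 8.4274e-5*I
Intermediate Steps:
T(w, J) = sqrt(J + w)
a(O) = -308 + 4*O (a(O) = 4*(-77 + O) = -308 + 4*O)
1/a(T(-8, -4*(-1))) = 1/(-308 + 4*sqrt(-4*(-1) - 8)) = 1/(-308 + 4*sqrt(4 - 8)) = 1/(-308 + 4*sqrt(-4)) = 1/(-308 + 4*(2*I)) = 1/(-308 + 8*I) = (-308 - 8*I)/94928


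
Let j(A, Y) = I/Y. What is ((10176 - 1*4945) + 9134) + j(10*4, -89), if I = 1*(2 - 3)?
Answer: 1278486/89 ≈ 14365.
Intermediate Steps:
I = -1 (I = 1*(-1) = -1)
j(A, Y) = -1/Y
((10176 - 1*4945) + 9134) + j(10*4, -89) = ((10176 - 1*4945) + 9134) - 1/(-89) = ((10176 - 4945) + 9134) - 1*(-1/89) = (5231 + 9134) + 1/89 = 14365 + 1/89 = 1278486/89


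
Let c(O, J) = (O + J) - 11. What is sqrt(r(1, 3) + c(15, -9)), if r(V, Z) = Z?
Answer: I*sqrt(2) ≈ 1.4142*I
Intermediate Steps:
c(O, J) = -11 + J + O (c(O, J) = (J + O) - 11 = -11 + J + O)
sqrt(r(1, 3) + c(15, -9)) = sqrt(3 + (-11 - 9 + 15)) = sqrt(3 - 5) = sqrt(-2) = I*sqrt(2)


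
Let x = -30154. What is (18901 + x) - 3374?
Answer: -14627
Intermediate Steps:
(18901 + x) - 3374 = (18901 - 30154) - 3374 = -11253 - 3374 = -14627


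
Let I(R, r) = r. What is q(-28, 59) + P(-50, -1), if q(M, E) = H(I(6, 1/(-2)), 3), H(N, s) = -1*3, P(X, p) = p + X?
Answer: -54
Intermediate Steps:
P(X, p) = X + p
H(N, s) = -3
q(M, E) = -3
q(-28, 59) + P(-50, -1) = -3 + (-50 - 1) = -3 - 51 = -54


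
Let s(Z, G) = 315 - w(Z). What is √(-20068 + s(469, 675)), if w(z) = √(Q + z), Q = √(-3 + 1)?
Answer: √(-19753 - √(469 + I*√2)) ≈ 0.e-4 - 140.62*I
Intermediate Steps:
Q = I*√2 (Q = √(-2) = I*√2 ≈ 1.4142*I)
w(z) = √(z + I*√2) (w(z) = √(I*√2 + z) = √(z + I*√2))
s(Z, G) = 315 - √(Z + I*√2)
√(-20068 + s(469, 675)) = √(-20068 + (315 - √(469 + I*√2))) = √(-19753 - √(469 + I*√2))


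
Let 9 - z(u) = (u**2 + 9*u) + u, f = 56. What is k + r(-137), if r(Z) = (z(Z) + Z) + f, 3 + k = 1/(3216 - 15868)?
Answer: -221081049/12652 ≈ -17474.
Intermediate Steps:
k = -37957/12652 (k = -3 + 1/(3216 - 15868) = -3 + 1/(-12652) = -3 - 1/12652 = -37957/12652 ≈ -3.0001)
z(u) = 9 - u**2 - 10*u (z(u) = 9 - ((u**2 + 9*u) + u) = 9 - (u**2 + 10*u) = 9 + (-u**2 - 10*u) = 9 - u**2 - 10*u)
r(Z) = 65 - Z**2 - 9*Z (r(Z) = ((9 - Z**2 - 10*Z) + Z) + 56 = (9 - Z**2 - 9*Z) + 56 = 65 - Z**2 - 9*Z)
k + r(-137) = -37957/12652 + (65 - 1*(-137)**2 - 9*(-137)) = -37957/12652 + (65 - 1*18769 + 1233) = -37957/12652 + (65 - 18769 + 1233) = -37957/12652 - 17471 = -221081049/12652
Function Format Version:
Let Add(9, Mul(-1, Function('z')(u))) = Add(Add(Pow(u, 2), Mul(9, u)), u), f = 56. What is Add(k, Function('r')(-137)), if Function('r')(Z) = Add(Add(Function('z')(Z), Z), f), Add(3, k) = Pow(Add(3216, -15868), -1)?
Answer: Rational(-221081049, 12652) ≈ -17474.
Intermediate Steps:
k = Rational(-37957, 12652) (k = Add(-3, Pow(Add(3216, -15868), -1)) = Add(-3, Pow(-12652, -1)) = Add(-3, Rational(-1, 12652)) = Rational(-37957, 12652) ≈ -3.0001)
Function('z')(u) = Add(9, Mul(-1, Pow(u, 2)), Mul(-10, u)) (Function('z')(u) = Add(9, Mul(-1, Add(Add(Pow(u, 2), Mul(9, u)), u))) = Add(9, Mul(-1, Add(Pow(u, 2), Mul(10, u)))) = Add(9, Add(Mul(-1, Pow(u, 2)), Mul(-10, u))) = Add(9, Mul(-1, Pow(u, 2)), Mul(-10, u)))
Function('r')(Z) = Add(65, Mul(-1, Pow(Z, 2)), Mul(-9, Z)) (Function('r')(Z) = Add(Add(Add(9, Mul(-1, Pow(Z, 2)), Mul(-10, Z)), Z), 56) = Add(Add(9, Mul(-1, Pow(Z, 2)), Mul(-9, Z)), 56) = Add(65, Mul(-1, Pow(Z, 2)), Mul(-9, Z)))
Add(k, Function('r')(-137)) = Add(Rational(-37957, 12652), Add(65, Mul(-1, Pow(-137, 2)), Mul(-9, -137))) = Add(Rational(-37957, 12652), Add(65, Mul(-1, 18769), 1233)) = Add(Rational(-37957, 12652), Add(65, -18769, 1233)) = Add(Rational(-37957, 12652), -17471) = Rational(-221081049, 12652)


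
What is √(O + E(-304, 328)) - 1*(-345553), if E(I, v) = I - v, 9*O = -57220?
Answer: 345553 + 2*I*√15727/3 ≈ 3.4555e+5 + 83.605*I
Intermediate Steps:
O = -57220/9 (O = (⅑)*(-57220) = -57220/9 ≈ -6357.8)
√(O + E(-304, 328)) - 1*(-345553) = √(-57220/9 + (-304 - 1*328)) - 1*(-345553) = √(-57220/9 + (-304 - 328)) + 345553 = √(-57220/9 - 632) + 345553 = √(-62908/9) + 345553 = 2*I*√15727/3 + 345553 = 345553 + 2*I*√15727/3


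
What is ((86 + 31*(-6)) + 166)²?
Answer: 4356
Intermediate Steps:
((86 + 31*(-6)) + 166)² = ((86 - 186) + 166)² = (-100 + 166)² = 66² = 4356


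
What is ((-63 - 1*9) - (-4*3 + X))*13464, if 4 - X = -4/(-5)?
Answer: -4254624/5 ≈ -8.5093e+5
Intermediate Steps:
X = 16/5 (X = 4 - (-4)/(-5) = 4 - (-4)*(-1)/5 = 4 - 1*⅘ = 4 - ⅘ = 16/5 ≈ 3.2000)
((-63 - 1*9) - (-4*3 + X))*13464 = ((-63 - 1*9) - (-4*3 + 16/5))*13464 = ((-63 - 9) - (-12 + 16/5))*13464 = (-72 - 1*(-44/5))*13464 = (-72 + 44/5)*13464 = -316/5*13464 = -4254624/5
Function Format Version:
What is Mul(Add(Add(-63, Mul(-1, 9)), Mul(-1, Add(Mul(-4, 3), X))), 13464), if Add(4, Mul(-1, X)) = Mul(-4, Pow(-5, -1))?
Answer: Rational(-4254624, 5) ≈ -8.5093e+5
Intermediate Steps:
X = Rational(16, 5) (X = Add(4, Mul(-1, Mul(-4, Pow(-5, -1)))) = Add(4, Mul(-1, Mul(-4, Rational(-1, 5)))) = Add(4, Mul(-1, Rational(4, 5))) = Add(4, Rational(-4, 5)) = Rational(16, 5) ≈ 3.2000)
Mul(Add(Add(-63, Mul(-1, 9)), Mul(-1, Add(Mul(-4, 3), X))), 13464) = Mul(Add(Add(-63, Mul(-1, 9)), Mul(-1, Add(Mul(-4, 3), Rational(16, 5)))), 13464) = Mul(Add(Add(-63, -9), Mul(-1, Add(-12, Rational(16, 5)))), 13464) = Mul(Add(-72, Mul(-1, Rational(-44, 5))), 13464) = Mul(Add(-72, Rational(44, 5)), 13464) = Mul(Rational(-316, 5), 13464) = Rational(-4254624, 5)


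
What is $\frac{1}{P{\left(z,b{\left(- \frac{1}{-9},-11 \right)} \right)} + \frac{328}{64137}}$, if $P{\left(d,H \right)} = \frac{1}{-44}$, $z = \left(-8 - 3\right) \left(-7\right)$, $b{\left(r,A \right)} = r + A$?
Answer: $- \frac{2822028}{49705} \approx -56.776$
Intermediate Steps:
$b{\left(r,A \right)} = A + r$
$z = 77$ ($z = \left(-11\right) \left(-7\right) = 77$)
$P{\left(d,H \right)} = - \frac{1}{44}$
$\frac{1}{P{\left(z,b{\left(- \frac{1}{-9},-11 \right)} \right)} + \frac{328}{64137}} = \frac{1}{- \frac{1}{44} + \frac{328}{64137}} = \frac{1}{- \frac{49705}{2822028}} = - \frac{2822028}{49705}$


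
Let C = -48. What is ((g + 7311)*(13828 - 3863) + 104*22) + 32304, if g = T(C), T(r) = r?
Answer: 72410387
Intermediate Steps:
g = -48
((g + 7311)*(13828 - 3863) + 104*22) + 32304 = ((-48 + 7311)*(13828 - 3863) + 104*22) + 32304 = (7263*9965 + 2288) + 32304 = (72375795 + 2288) + 32304 = 72378083 + 32304 = 72410387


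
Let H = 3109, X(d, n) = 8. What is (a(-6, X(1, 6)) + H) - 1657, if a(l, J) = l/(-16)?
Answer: 11619/8 ≈ 1452.4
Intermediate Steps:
a(l, J) = -l/16 (a(l, J) = l*(-1/16) = -l/16)
(a(-6, X(1, 6)) + H) - 1657 = (-1/16*(-6) + 3109) - 1657 = (3/8 + 3109) - 1657 = 24875/8 - 1657 = 11619/8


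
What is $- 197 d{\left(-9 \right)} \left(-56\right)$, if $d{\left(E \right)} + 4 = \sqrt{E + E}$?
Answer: $-44128 + 33096 i \sqrt{2} \approx -44128.0 + 46805.0 i$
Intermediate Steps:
$d{\left(E \right)} = -4 + \sqrt{2} \sqrt{E}$ ($d{\left(E \right)} = -4 + \sqrt{E + E} = -4 + \sqrt{2 E} = -4 + \sqrt{2} \sqrt{E}$)
$- 197 d{\left(-9 \right)} \left(-56\right) = - 197 \left(-4 + \sqrt{2} \sqrt{-9}\right) \left(-56\right) = - 197 \left(-4 + \sqrt{2} \cdot 3 i\right) \left(-56\right) = - 197 \left(-4 + 3 i \sqrt{2}\right) \left(-56\right) = \left(788 - 591 i \sqrt{2}\right) \left(-56\right) = -44128 + 33096 i \sqrt{2}$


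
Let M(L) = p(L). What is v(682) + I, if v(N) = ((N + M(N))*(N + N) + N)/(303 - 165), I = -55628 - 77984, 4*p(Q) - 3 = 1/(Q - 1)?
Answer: -5960964101/46989 ≈ -1.2686e+5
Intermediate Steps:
p(Q) = ¾ + 1/(4*(-1 + Q)) (p(Q) = ¾ + 1/(4*(Q - 1)) = ¾ + 1/(4*(-1 + Q)))
M(L) = (-2 + 3*L)/(4*(-1 + L))
I = -133612
v(N) = N/138 + N*(N + (-2 + 3*N)/(4*(-1 + N)))/69 (v(N) = ((N + (-2 + 3*N)/(4*(-1 + N)))*(N + N) + N)/(303 - 165) = ((N + (-2 + 3*N)/(4*(-1 + N)))*(2*N) + N)/138 = (2*N*(N + (-2 + 3*N)/(4*(-1 + N))) + N)*(1/138) = (N + 2*N*(N + (-2 + 3*N)/(4*(-1 + N))))*(1/138) = N/138 + N*(N + (-2 + 3*N)/(4*(-1 + N)))/69)
v(682) + I = (1/276)*682*(-4 + 682 + 4*682²)/(-1 + 682) - 133612 = (1/276)*682*(-4 + 682 + 4*465124)/681 - 133612 = (1/276)*682*(1/681)*(-4 + 682 + 1860496) - 133612 = (1/276)*682*(1/681)*1861174 - 133612 = 317330167/46989 - 133612 = -5960964101/46989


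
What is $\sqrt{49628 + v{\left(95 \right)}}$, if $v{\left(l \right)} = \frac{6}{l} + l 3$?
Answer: $\frac{\sqrt{450465395}}{95} \approx 223.41$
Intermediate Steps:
$v{\left(l \right)} = 3 l + \frac{6}{l}$ ($v{\left(l \right)} = \frac{6}{l} + 3 l = 3 l + \frac{6}{l}$)
$\sqrt{49628 + v{\left(95 \right)}} = \sqrt{49628 + \left(3 \cdot 95 + \frac{6}{95}\right)} = \sqrt{49628 + \left(285 + 6 \cdot \frac{1}{95}\right)} = \sqrt{49628 + \left(285 + \frac{6}{95}\right)} = \sqrt{49628 + \frac{27081}{95}} = \sqrt{\frac{4741741}{95}} = \frac{\sqrt{450465395}}{95}$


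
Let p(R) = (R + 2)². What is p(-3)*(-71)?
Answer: -71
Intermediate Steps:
p(R) = (2 + R)²
p(-3)*(-71) = (2 - 3)²*(-71) = (-1)²*(-71) = 1*(-71) = -71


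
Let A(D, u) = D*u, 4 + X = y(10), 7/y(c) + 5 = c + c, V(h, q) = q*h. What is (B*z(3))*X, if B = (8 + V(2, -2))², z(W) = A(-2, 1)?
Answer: 1696/15 ≈ 113.07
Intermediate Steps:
V(h, q) = h*q
y(c) = 7/(-5 + 2*c) (y(c) = 7/(-5 + (c + c)) = 7/(-5 + 2*c))
X = -53/15 (X = -4 + 7/(-5 + 2*10) = -4 + 7/(-5 + 20) = -4 + 7/15 = -53/15 ≈ -3.5333)
z(W) = -2 (z(W) = -2*1 = -2)
B = 16 (B = (8 + 2*(-2))² = (8 - 4)² = 4² = 16)
(B*z(3))*X = (16*(-2))*(-53/15) = -32*(-53/15) = 1696/15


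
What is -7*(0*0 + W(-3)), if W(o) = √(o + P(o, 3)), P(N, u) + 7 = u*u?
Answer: -7*I ≈ -7.0*I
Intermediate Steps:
P(N, u) = -7 + u² (P(N, u) = -7 + u*u = -7 + u²)
W(o) = √(2 + o) (W(o) = √(o + (-7 + 3²)) = √(o + (-7 + 9)) = √(o + 2) = √(2 + o))
-7*(0*0 + W(-3)) = -7*(0*0 + √(2 - 3)) = -7*(0 + √(-1)) = -7*(0 + I) = -7*I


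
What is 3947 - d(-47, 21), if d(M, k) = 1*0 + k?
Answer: 3926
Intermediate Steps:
d(M, k) = k (d(M, k) = 0 + k = k)
3947 - d(-47, 21) = 3947 - 1*21 = 3947 - 21 = 3926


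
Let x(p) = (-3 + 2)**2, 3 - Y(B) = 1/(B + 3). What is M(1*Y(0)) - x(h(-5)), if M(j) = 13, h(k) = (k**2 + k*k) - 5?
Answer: 12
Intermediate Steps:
Y(B) = 3 - 1/(3 + B) (Y(B) = 3 - 1/(B + 3) = 3 - 1/(3 + B))
h(k) = -5 + 2*k**2 (h(k) = (k**2 + k**2) - 5 = 2*k**2 - 5 = -5 + 2*k**2)
x(p) = 1 (x(p) = (-1)**2 = 1)
M(1*Y(0)) - x(h(-5)) = 13 - 1*1 = 13 - 1 = 12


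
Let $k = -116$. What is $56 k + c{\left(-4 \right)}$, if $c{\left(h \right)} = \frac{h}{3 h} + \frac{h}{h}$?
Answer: $- \frac{19484}{3} \approx -6494.7$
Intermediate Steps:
$c{\left(h \right)} = \frac{4}{3}$ ($c{\left(h \right)} = h \frac{1}{3 h} + 1 = \frac{1}{3} + 1 = \frac{4}{3}$)
$56 k + c{\left(-4 \right)} = 56 \left(-116\right) + \frac{4}{3} = -6496 + \frac{4}{3} = - \frac{19484}{3}$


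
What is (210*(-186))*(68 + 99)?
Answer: -6523020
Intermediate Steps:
(210*(-186))*(68 + 99) = -39060*167 = -6523020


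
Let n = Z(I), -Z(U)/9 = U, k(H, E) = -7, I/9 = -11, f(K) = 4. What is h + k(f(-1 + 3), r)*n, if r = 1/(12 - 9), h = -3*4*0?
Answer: -6237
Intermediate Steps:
h = 0 (h = -12*0 = 0)
r = ⅓ (r = 1/3 = ⅓ ≈ 0.33333)
I = -99 (I = 9*(-11) = -99)
Z(U) = -9*U
n = 891 (n = -9*(-99) = 891)
h + k(f(-1 + 3), r)*n = 0 - 7*891 = 0 - 6237 = -6237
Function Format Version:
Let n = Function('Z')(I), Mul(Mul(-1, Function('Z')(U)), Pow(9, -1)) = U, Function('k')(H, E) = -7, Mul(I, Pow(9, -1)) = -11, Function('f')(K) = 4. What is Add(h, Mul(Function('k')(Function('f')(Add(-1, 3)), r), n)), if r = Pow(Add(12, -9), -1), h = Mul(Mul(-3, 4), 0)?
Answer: -6237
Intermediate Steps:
h = 0 (h = Mul(-12, 0) = 0)
r = Rational(1, 3) (r = Pow(3, -1) = Rational(1, 3) ≈ 0.33333)
I = -99 (I = Mul(9, -11) = -99)
Function('Z')(U) = Mul(-9, U)
n = 891 (n = Mul(-9, -99) = 891)
Add(h, Mul(Function('k')(Function('f')(Add(-1, 3)), r), n)) = Add(0, Mul(-7, 891)) = Add(0, -6237) = -6237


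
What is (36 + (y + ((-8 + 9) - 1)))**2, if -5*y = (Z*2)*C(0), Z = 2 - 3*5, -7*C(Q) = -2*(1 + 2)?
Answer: 2005056/1225 ≈ 1636.8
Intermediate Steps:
C(Q) = 6/7 (C(Q) = -(-2)*(1 + 2)/7 = -(-2)*3/7 = -1/7*(-6) = 6/7)
Z = -13 (Z = 2 - 15 = -13)
y = 156/35 (y = -(-13*2)*6/(5*7) = -(-26)*6/(5*7) = -1/5*(-156/7) = 156/35 ≈ 4.4571)
(36 + (y + ((-8 + 9) - 1)))**2 = (36 + (156/35 + ((-8 + 9) - 1)))**2 = (36 + (156/35 + (1 - 1)))**2 = (36 + (156/35 + 0))**2 = (36 + 156/35)**2 = (1416/35)**2 = 2005056/1225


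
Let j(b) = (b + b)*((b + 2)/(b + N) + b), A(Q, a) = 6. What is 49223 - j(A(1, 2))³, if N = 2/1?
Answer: -543481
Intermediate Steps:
N = 2 (N = 2*1 = 2)
j(b) = 2*b*(1 + b) (j(b) = (b + b)*((b + 2)/(b + 2) + b) = (2*b)*((2 + b)/(2 + b) + b) = (2*b)*(1 + b) = 2*b*(1 + b))
49223 - j(A(1, 2))³ = 49223 - (2*6*(1 + 6))³ = 49223 - (2*6*7)³ = 49223 - 1*84³ = 49223 - 1*592704 = 49223 - 592704 = -543481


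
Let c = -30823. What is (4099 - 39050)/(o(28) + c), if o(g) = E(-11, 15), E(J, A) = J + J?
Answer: 34951/30845 ≈ 1.1331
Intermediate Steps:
E(J, A) = 2*J
o(g) = -22 (o(g) = 2*(-11) = -22)
(4099 - 39050)/(o(28) + c) = (4099 - 39050)/(-22 - 30823) = -34951/(-30845) = -34951*(-1/30845) = 34951/30845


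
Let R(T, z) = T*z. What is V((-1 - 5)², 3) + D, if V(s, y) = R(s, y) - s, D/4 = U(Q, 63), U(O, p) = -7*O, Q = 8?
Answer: -152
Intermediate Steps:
D = -224 (D = 4*(-7*8) = 4*(-56) = -224)
V(s, y) = -s + s*y (V(s, y) = s*y - s = -s + s*y)
V((-1 - 5)², 3) + D = (-1 - 5)²*(-1 + 3) - 224 = (-6)²*2 - 224 = 36*2 - 224 = 72 - 224 = -152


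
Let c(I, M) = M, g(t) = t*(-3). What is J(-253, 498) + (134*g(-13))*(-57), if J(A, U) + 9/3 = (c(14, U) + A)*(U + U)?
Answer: -53865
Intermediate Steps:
g(t) = -3*t
J(A, U) = -3 + 2*U*(A + U) (J(A, U) = -3 + (U + A)*(U + U) = -3 + (A + U)*(2*U) = -3 + 2*U*(A + U))
J(-253, 498) + (134*g(-13))*(-57) = (-3 + 2*498² + 2*(-253)*498) + (134*(-3*(-13)))*(-57) = (-3 + 2*248004 - 251988) + (134*39)*(-57) = (-3 + 496008 - 251988) + 5226*(-57) = 244017 - 297882 = -53865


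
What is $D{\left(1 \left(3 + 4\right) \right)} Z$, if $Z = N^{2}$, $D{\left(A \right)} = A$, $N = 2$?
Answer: $28$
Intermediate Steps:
$Z = 4$ ($Z = 2^{2} = 4$)
$D{\left(1 \left(3 + 4\right) \right)} Z = 1 \left(3 + 4\right) 4 = 1 \cdot 7 \cdot 4 = 7 \cdot 4 = 28$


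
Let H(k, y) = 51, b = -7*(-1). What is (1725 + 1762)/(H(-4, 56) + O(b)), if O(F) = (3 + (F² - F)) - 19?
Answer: 317/7 ≈ 45.286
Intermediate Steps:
b = 7
O(F) = -16 + F² - F (O(F) = (3 + F² - F) - 19 = -16 + F² - F)
(1725 + 1762)/(H(-4, 56) + O(b)) = (1725 + 1762)/(51 + (-16 + 7² - 1*7)) = 3487/(51 + (-16 + 49 - 7)) = 3487/(51 + 26) = 3487/77 = 3487*(1/77) = 317/7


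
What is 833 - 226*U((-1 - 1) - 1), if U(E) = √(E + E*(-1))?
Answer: 833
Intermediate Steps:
U(E) = 0 (U(E) = √(E - E) = √0 = 0)
833 - 226*U((-1 - 1) - 1) = 833 - 226*0 = 833 - 1*0 = 833 + 0 = 833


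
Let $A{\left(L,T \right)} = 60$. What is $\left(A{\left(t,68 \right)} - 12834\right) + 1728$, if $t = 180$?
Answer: $-11046$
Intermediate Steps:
$\left(A{\left(t,68 \right)} - 12834\right) + 1728 = \left(60 - 12834\right) + 1728 = -12774 + 1728 = -11046$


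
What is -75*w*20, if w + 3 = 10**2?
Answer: -145500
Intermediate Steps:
w = 97 (w = -3 + 10**2 = -3 + 100 = 97)
-75*w*20 = -75*97*20 = -7275*20 = -145500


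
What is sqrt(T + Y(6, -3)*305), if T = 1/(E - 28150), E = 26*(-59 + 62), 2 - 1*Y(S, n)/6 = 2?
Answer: I*sqrt(58)/1276 ≈ 0.0059685*I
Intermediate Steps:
Y(S, n) = 0 (Y(S, n) = 12 - 6*2 = 12 - 12 = 0)
E = 78 (E = 26*3 = 78)
T = -1/28072 (T = 1/(78 - 28150) = 1/(-28072) = -1/28072 ≈ -3.5623e-5)
sqrt(T + Y(6, -3)*305) = sqrt(-1/28072 + 0*305) = sqrt(-1/28072 + 0) = sqrt(-1/28072) = I*sqrt(58)/1276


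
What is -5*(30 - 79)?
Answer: 245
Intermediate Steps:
-5*(30 - 79) = -5*(-49) = 245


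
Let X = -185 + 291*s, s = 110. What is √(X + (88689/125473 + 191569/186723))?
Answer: √1941090325386288301598429/7809564993 ≈ 178.40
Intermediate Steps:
X = 31825 (X = -185 + 291*110 = -185 + 32010 = 31825)
√(X + (88689/125473 + 191569/186723)) = √(31825 + (88689/125473 + 191569/186723)) = √(31825 + 40597013284/23428694979) = √(745658814719959/23428694979) = √1941090325386288301598429/7809564993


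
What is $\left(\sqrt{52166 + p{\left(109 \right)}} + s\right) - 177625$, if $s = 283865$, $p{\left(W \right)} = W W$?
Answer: $106240 + \sqrt{64047} \approx 1.0649 \cdot 10^{5}$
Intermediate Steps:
$p{\left(W \right)} = W^{2}$
$\left(\sqrt{52166 + p{\left(109 \right)}} + s\right) - 177625 = \left(\sqrt{52166 + 109^{2}} + 283865\right) - 177625 = \left(\sqrt{52166 + 11881} + 283865\right) - 177625 = \left(\sqrt{64047} + 283865\right) - 177625 = \left(283865 + \sqrt{64047}\right) - 177625 = 106240 + \sqrt{64047}$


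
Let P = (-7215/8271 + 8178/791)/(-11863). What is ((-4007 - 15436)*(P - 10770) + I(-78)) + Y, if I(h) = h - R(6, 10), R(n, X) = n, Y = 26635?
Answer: 1806011867488045618/8623558727 ≈ 2.0943e+8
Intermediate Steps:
I(h) = -6 + h (I(h) = h - 1*6 = h - 6 = -6 + h)
P = -20644391/25870676181 (P = (-7215*1/8271 + 8178*(1/791))*(-1/11863) = (-2405/2757 + 8178/791)*(-1/11863) = (20644391/2180787)*(-1/11863) = -20644391/25870676181 ≈ -0.00079798)
((-4007 - 15436)*(P - 10770) + I(-78)) + Y = ((-4007 - 15436)*(-20644391/25870676181 - 10770) + (-6 - 78)) + 26635 = (-19443*(-278627203113761/25870676181) - 84) + 26635 = (1805782903380285041/8623558727 - 84) + 26635 = 1805782179001351973/8623558727 + 26635 = 1806011867488045618/8623558727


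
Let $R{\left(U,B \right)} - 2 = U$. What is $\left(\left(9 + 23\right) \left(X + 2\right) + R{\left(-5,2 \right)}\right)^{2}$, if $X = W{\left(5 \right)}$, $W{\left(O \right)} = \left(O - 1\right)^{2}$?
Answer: $328329$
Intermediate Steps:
$R{\left(U,B \right)} = 2 + U$
$W{\left(O \right)} = \left(-1 + O\right)^{2}$ ($W{\left(O \right)} = \left(O - 1\right)^{2} = \left(-1 + O\right)^{2}$)
$X = 16$ ($X = \left(-1 + 5\right)^{2} = 4^{2} = 16$)
$\left(\left(9 + 23\right) \left(X + 2\right) + R{\left(-5,2 \right)}\right)^{2} = \left(\left(9 + 23\right) \left(16 + 2\right) + \left(2 - 5\right)\right)^{2} = \left(32 \cdot 18 - 3\right)^{2} = \left(576 - 3\right)^{2} = 573^{2} = 328329$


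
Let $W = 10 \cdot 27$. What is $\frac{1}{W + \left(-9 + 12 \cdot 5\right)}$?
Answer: $\frac{1}{321} \approx 0.0031153$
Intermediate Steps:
$W = 270$
$\frac{1}{W + \left(-9 + 12 \cdot 5\right)} = \frac{1}{270 + \left(-9 + 12 \cdot 5\right)} = \frac{1}{270 + \left(-9 + 60\right)} = \frac{1}{270 + 51} = \frac{1}{321}$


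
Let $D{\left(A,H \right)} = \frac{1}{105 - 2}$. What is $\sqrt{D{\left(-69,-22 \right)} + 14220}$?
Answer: $\frac{\sqrt{150860083}}{103} \approx 119.25$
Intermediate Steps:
$D{\left(A,H \right)} = \frac{1}{103}$
$\sqrt{D{\left(-69,-22 \right)} + 14220} = \sqrt{\frac{1}{103} + 14220} = \sqrt{\frac{1464661}{103}} = \frac{\sqrt{150860083}}{103}$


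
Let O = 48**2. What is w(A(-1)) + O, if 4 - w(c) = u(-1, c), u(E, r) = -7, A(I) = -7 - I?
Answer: 2315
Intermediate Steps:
w(c) = 11 (w(c) = 4 - 1*(-7) = 4 + 7 = 11)
O = 2304
w(A(-1)) + O = 11 + 2304 = 2315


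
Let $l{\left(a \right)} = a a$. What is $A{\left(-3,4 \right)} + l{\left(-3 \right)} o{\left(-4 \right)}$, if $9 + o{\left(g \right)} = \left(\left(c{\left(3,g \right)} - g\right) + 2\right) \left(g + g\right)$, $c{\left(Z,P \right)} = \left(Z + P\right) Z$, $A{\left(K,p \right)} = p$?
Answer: $-293$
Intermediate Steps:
$c{\left(Z,P \right)} = Z \left(P + Z\right)$ ($c{\left(Z,P \right)} = \left(P + Z\right) Z = Z \left(P + Z\right)$)
$l{\left(a \right)} = a^{2}$
$o{\left(g \right)} = -9 + 2 g \left(11 + 2 g\right)$ ($o{\left(g \right)} = -9 + \left(\left(3 \left(g + 3\right) - g\right) + 2\right) \left(g + g\right) = -9 + \left(\left(3 \left(3 + g\right) - g\right) + 2\right) 2 g = -9 + \left(\left(\left(9 + 3 g\right) - g\right) + 2\right) 2 g = -9 + \left(\left(9 + 2 g\right) + 2\right) 2 g = -9 + \left(11 + 2 g\right) 2 g = -9 + 2 g \left(11 + 2 g\right)$)
$A{\left(-3,4 \right)} + l{\left(-3 \right)} o{\left(-4 \right)} = 4 + \left(-3\right)^{2} \left(-9 + 4 \left(-4\right)^{2} + 22 \left(-4\right)\right) = 4 + 9 \left(-9 + 4 \cdot 16 - 88\right) = 4 + 9 \left(-9 + 64 - 88\right) = 4 + 9 \left(-33\right) = 4 - 297 = -293$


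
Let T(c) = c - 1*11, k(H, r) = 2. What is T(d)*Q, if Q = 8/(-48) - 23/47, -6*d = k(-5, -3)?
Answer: 3145/423 ≈ 7.4350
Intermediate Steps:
d = -⅓ (d = -⅙*2 = -⅓ ≈ -0.33333)
T(c) = -11 + c (T(c) = c - 11 = -11 + c)
Q = -185/282 (Q = 8*(-1/48) - 23*1/47 = -⅙ - 23/47 = -185/282 ≈ -0.65603)
T(d)*Q = (-11 - ⅓)*(-185/282) = -34/3*(-185/282) = 3145/423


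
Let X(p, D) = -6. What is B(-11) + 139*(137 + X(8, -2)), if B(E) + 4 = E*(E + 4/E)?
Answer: 18330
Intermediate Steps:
B(E) = -4 + E*(E + 4/E)
B(-11) + 139*(137 + X(8, -2)) = (-11)² + 139*(137 - 6) = 121 + 139*131 = 121 + 18209 = 18330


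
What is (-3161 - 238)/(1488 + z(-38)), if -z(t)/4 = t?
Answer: -3399/1640 ≈ -2.0726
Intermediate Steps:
z(t) = -4*t
(-3161 - 238)/(1488 + z(-38)) = (-3161 - 238)/(1488 - 4*(-38)) = -3399/(1488 + 152) = -3399/1640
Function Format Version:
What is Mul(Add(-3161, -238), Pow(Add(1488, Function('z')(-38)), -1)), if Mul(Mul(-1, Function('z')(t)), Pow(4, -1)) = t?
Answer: Rational(-3399, 1640) ≈ -2.0726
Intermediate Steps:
Function('z')(t) = Mul(-4, t)
Mul(Add(-3161, -238), Pow(Add(1488, Function('z')(-38)), -1)) = Mul(Add(-3161, -238), Pow(Add(1488, Mul(-4, -38)), -1)) = Mul(-3399, Pow(Add(1488, 152), -1)) = Mul(-3399, Pow(1640, -1)) = Mul(-3399, Rational(1, 1640)) = Rational(-3399, 1640)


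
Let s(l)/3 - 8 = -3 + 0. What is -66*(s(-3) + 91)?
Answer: -6996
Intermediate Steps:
s(l) = 15 (s(l) = 24 + 3*(-3 + 0) = 24 + 3*(-3) = 24 - 9 = 15)
-66*(s(-3) + 91) = -66*(15 + 91) = -66*106 = -6996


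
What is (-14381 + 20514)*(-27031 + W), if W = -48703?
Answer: -464476622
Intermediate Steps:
(-14381 + 20514)*(-27031 + W) = (-14381 + 20514)*(-27031 - 48703) = 6133*(-75734) = -464476622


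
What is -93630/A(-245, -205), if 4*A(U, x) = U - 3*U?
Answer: -37452/49 ≈ -764.33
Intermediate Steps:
A(U, x) = -U/2 (A(U, x) = (U - 3*U)/4 = (-2*U)/4 = -U/2)
-93630/A(-245, -205) = -93630/((-½*(-245))) = -93630/245/2 = -93630*2/245 = -37452/49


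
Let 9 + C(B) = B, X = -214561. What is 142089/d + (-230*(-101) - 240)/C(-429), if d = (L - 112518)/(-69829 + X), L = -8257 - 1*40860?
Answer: 1769529054233/7079613 ≈ 2.4995e+5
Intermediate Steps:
C(B) = -9 + B
L = -49117 (L = -8257 - 40860 = -49117)
d = 32327/56878 (d = (-49117 - 112518)/(-69829 - 214561) = -161635/(-284390) = -161635*(-1/284390) = 32327/56878 ≈ 0.56836)
142089/d + (-230*(-101) - 240)/C(-429) = 142089/(32327/56878) + (-230*(-101) - 240)/(-9 - 429) = 142089*(56878/32327) + (23230 - 240)/(-438) = 8081738142/32327 + 22990*(-1/438) = 8081738142/32327 - 11495/219 = 1769529054233/7079613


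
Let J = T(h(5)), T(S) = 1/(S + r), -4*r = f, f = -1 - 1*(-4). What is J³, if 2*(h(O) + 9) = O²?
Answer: 64/1331 ≈ 0.048084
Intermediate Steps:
f = 3 (f = -1 + 4 = 3)
h(O) = -9 + O²/2
r = -¾ (r = -¼*3 = -¾ ≈ -0.75000)
T(S) = 1/(-¾ + S) (T(S) = 1/(S - ¾) = 1/(-¾ + S))
J = 4/11 (J = 4/(-3 + 4*(-9 + (½)*5²)) = 4/(-3 + 4*(-9 + (½)*25)) = 4/(-3 + 4*(-9 + 25/2)) = 4/(-3 + 4*(7/2)) = 4/(-3 + 14) = 4/11 ≈ 0.36364)
J³ = (4/11)³ = 64/1331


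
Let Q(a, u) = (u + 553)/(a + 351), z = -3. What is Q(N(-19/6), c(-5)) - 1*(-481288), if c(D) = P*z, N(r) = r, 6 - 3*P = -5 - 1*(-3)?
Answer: 1004451326/2087 ≈ 4.8129e+5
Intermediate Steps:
P = 8/3 (P = 2 - (-5 - 1*(-3))/3 = 2 - (-5 + 3)/3 = 2 - ⅓*(-2) = 2 + ⅔ = 8/3 ≈ 2.6667)
c(D) = -8 (c(D) = (8/3)*(-3) = -8)
Q(a, u) = (553 + u)/(351 + a)
Q(N(-19/6), c(-5)) - 1*(-481288) = (553 - 8)/(351 - 19/6) - 1*(-481288) = 545/(351 - 19*⅙) + 481288 = 545/(351 - 19/6) + 481288 = 545/(2087/6) + 481288 = (6/2087)*545 + 481288 = 3270/2087 + 481288 = 1004451326/2087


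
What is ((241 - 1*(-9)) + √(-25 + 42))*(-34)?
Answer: -8500 - 34*√17 ≈ -8640.2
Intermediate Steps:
((241 - 1*(-9)) + √(-25 + 42))*(-34) = ((241 + 9) + √17)*(-34) = (250 + √17)*(-34) = -8500 - 34*√17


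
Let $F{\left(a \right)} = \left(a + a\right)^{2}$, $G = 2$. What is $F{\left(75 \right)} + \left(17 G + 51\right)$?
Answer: $22585$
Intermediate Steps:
$F{\left(a \right)} = 4 a^{2}$ ($F{\left(a \right)} = \left(2 a\right)^{2} = 4 a^{2}$)
$F{\left(75 \right)} + \left(17 G + 51\right) = 4 \cdot 75^{2} + \left(17 \cdot 2 + 51\right) = 4 \cdot 5625 + \left(34 + 51\right) = 22500 + 85 = 22585$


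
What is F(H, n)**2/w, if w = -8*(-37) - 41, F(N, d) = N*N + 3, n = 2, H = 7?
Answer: 2704/255 ≈ 10.604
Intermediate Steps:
F(N, d) = 3 + N**2 (F(N, d) = N**2 + 3 = 3 + N**2)
w = 255 (w = 296 - 41 = 255)
F(H, n)**2/w = (3 + 7**2)**2/255 = (3 + 49)**2*(1/255) = 52**2*(1/255) = 2704*(1/255) = 2704/255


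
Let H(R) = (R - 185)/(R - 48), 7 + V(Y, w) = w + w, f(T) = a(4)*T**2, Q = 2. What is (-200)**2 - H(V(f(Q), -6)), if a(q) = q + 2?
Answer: 2679796/67 ≈ 39997.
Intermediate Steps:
a(q) = 2 + q
f(T) = 6*T**2 (f(T) = (2 + 4)*T**2 = 6*T**2)
V(Y, w) = -7 + 2*w (V(Y, w) = -7 + (w + w) = -7 + 2*w)
H(R) = (-185 + R)/(-48 + R)
(-200)**2 - H(V(f(Q), -6)) = (-200)**2 - (-185 + (-7 + 2*(-6)))/(-48 + (-7 + 2*(-6))) = 40000 - (-185 + (-7 - 12))/(-48 + (-7 - 12)) = 40000 - (-185 - 19)/(-48 - 19) = 40000 - (-204)/(-67) = 40000 - (-1)*(-204)/67 = 40000 - 1*204/67 = 40000 - 204/67 = 2679796/67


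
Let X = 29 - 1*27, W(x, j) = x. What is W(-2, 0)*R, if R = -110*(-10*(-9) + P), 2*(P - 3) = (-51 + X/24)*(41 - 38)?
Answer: 7315/2 ≈ 3657.5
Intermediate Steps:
X = 2 (X = 29 - 27 = 2)
P = -587/8 (P = 3 + ((-51 + 2/24)*(41 - 38))/2 = 3 + ((-51 + 2*(1/24))*3)/2 = 3 + ((-51 + 1/12)*3)/2 = 3 + (-611/12*3)/2 = 3 + (1/2)*(-611/4) = 3 - 611/8 = -587/8 ≈ -73.375)
R = -7315/4 (R = -110*(-10*(-9) - 587/8) = -110*(90 - 587/8) = -110*133/8 = -7315/4 ≈ -1828.8)
W(-2, 0)*R = -2*(-7315/4) = 7315/2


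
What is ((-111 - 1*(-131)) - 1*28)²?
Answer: 64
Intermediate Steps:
((-111 - 1*(-131)) - 1*28)² = ((-111 + 131) - 28)² = (20 - 28)² = (-8)² = 64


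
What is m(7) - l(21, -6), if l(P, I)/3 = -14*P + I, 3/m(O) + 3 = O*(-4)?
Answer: 27897/31 ≈ 899.90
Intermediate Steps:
m(O) = 3/(-3 - 4*O) (m(O) = 3/(-3 + O*(-4)) = 3/(-3 - 4*O))
l(P, I) = -42*P + 3*I (l(P, I) = 3*(-14*P + I) = 3*(I - 14*P) = -42*P + 3*I)
m(7) - l(21, -6) = -3/(3 + 4*7) - (-42*21 + 3*(-6)) = -3/(3 + 28) - (-882 - 18) = -3/31 - 1*(-900) = -3*1/31 + 900 = -3/31 + 900 = 27897/31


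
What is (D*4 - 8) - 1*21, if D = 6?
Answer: -5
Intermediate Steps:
(D*4 - 8) - 1*21 = (6*4 - 8) - 1*21 = (24 - 8) - 21 = 16 - 21 = -5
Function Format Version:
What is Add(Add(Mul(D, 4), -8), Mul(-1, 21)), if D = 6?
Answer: -5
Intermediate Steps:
Add(Add(Mul(D, 4), -8), Mul(-1, 21)) = Add(Add(Mul(6, 4), -8), Mul(-1, 21)) = Add(Add(24, -8), -21) = Add(16, -21) = -5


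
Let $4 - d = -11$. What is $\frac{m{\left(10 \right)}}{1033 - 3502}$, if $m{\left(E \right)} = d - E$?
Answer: $- \frac{5}{2469} \approx -0.0020251$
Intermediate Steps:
$d = 15$ ($d = 4 - -11 = 4 + 11 = 15$)
$m{\left(E \right)} = 15 - E$
$\frac{m{\left(10 \right)}}{1033 - 3502} = \frac{15 - 10}{1033 - 3502} = \frac{5}{-2469} = 5 \left(- \frac{1}{2469}\right) = - \frac{5}{2469}$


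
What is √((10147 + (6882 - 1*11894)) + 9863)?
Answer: √14998 ≈ 122.47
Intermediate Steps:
√((10147 + (6882 - 1*11894)) + 9863) = √((10147 + (6882 - 11894)) + 9863) = √((10147 - 5012) + 9863) = √(5135 + 9863) = √14998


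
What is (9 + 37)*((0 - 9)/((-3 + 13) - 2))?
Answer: -207/4 ≈ -51.750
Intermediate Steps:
(9 + 37)*((0 - 9)/((-3 + 13) - 2)) = 46*(-9/(10 - 2)) = 46*(-9/8) = -207/4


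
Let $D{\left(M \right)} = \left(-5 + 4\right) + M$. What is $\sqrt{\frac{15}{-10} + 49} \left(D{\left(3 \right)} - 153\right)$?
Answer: $- \frac{151 \sqrt{190}}{2} \approx -1040.7$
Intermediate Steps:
$D{\left(M \right)} = -1 + M$
$\sqrt{\frac{15}{-10} + 49} \left(D{\left(3 \right)} - 153\right) = \sqrt{\frac{15}{-10} + 49} \left(\left(-1 + 3\right) - 153\right) = \sqrt{15 \left(- \frac{1}{10}\right) + 49} \left(2 - 153\right) = \sqrt{- \frac{3}{2} + 49} \left(-151\right) = \sqrt{\frac{95}{2}} \left(-151\right) = \frac{\sqrt{190}}{2} \left(-151\right) = - \frac{151 \sqrt{190}}{2}$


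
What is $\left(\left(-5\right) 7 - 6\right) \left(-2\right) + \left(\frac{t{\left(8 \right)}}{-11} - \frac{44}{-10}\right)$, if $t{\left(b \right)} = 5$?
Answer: $\frac{4727}{55} \approx 85.945$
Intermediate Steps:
$\left(\left(-5\right) 7 - 6\right) \left(-2\right) + \left(\frac{t{\left(8 \right)}}{-11} - \frac{44}{-10}\right) = \left(\left(-5\right) 7 - 6\right) \left(-2\right) + \left(\frac{5}{-11} - \frac{44}{-10}\right) = \left(-35 - 6\right) \left(-2\right) + \left(5 \left(- \frac{1}{11}\right) - - \frac{22}{5}\right) = \left(-41\right) \left(-2\right) + \left(- \frac{5}{11} + \frac{22}{5}\right) = 82 + \frac{217}{55} = \frac{4727}{55}$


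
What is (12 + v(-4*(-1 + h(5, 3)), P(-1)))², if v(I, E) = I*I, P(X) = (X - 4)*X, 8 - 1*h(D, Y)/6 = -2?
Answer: 3103381264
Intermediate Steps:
h(D, Y) = 60 (h(D, Y) = 48 - 6*(-2) = 48 + 12 = 60)
P(X) = X*(-4 + X) (P(X) = (-4 + X)*X = X*(-4 + X))
v(I, E) = I²
(12 + v(-4*(-1 + h(5, 3)), P(-1)))² = (12 + (-4*(-1 + 60))²)² = (12 + (-4*59)²)² = (12 + (-236)²)² = (12 + 55696)² = 55708² = 3103381264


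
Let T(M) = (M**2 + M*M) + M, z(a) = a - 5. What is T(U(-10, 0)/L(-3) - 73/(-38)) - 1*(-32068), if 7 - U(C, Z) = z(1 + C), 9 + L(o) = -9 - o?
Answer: 289423303/9025 ≈ 32069.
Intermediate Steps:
L(o) = -18 - o (L(o) = -9 + (-9 - o) = -18 - o)
z(a) = -5 + a
U(C, Z) = 11 - C (U(C, Z) = 7 - (-5 + (1 + C)) = 7 - (-4 + C) = 7 + (4 - C) = 11 - C)
T(M) = M + 2*M**2 (T(M) = (M**2 + M**2) + M = 2*M**2 + M = M + 2*M**2)
T(U(-10, 0)/L(-3) - 73/(-38)) - 1*(-32068) = ((11 - 1*(-10))/(-18 - 1*(-3)) - 73/(-38))*(1 + 2*((11 - 1*(-10))/(-18 - 1*(-3)) - 73/(-38))) - 1*(-32068) = ((11 + 10)/(-18 + 3) - 73*(-1/38))*(1 + 2*((11 + 10)/(-18 + 3) - 73*(-1/38))) + 32068 = (21/(-15) + 73/38)*(1 + 2*(21/(-15) + 73/38)) + 32068 = (21*(-1/15) + 73/38)*(1 + 2*(21*(-1/15) + 73/38)) + 32068 = (-7/5 + 73/38)*(1 + 2*(-7/5 + 73/38)) + 32068 = 99*(1 + 2*(99/190))/190 + 32068 = 99*(1 + 99/95)/190 + 32068 = (99/190)*(194/95) + 32068 = 9603/9025 + 32068 = 289423303/9025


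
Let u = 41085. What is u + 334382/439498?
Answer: 9028554856/219749 ≈ 41086.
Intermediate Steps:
u + 334382/439498 = 41085 + 334382/439498 = 41085 + 334382*(1/439498) = 41085 + 167191/219749 = 9028554856/219749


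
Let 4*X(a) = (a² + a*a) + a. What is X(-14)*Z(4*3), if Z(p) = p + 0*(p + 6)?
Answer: 1134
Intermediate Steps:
Z(p) = p (Z(p) = p + 0*(6 + p) = p + 0 = p)
X(a) = a²/2 + a/4 (X(a) = ((a² + a*a) + a)/4 = ((a² + a²) + a)/4 = (2*a² + a)/4 = (a + 2*a²)/4 = a²/2 + a/4)
X(-14)*Z(4*3) = ((¼)*(-14)*(1 + 2*(-14)))*(4*3) = ((¼)*(-14)*(1 - 28))*12 = ((¼)*(-14)*(-27))*12 = (189/2)*12 = 1134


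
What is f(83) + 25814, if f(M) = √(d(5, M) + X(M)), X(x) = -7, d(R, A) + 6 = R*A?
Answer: 25814 + √402 ≈ 25834.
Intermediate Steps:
d(R, A) = -6 + A*R (d(R, A) = -6 + R*A = -6 + A*R)
f(M) = √(-13 + 5*M) (f(M) = √((-6 + M*5) - 7) = √((-6 + 5*M) - 7) = √(-13 + 5*M))
f(83) + 25814 = √(-13 + 5*83) + 25814 = √(-13 + 415) + 25814 = √402 + 25814 = 25814 + √402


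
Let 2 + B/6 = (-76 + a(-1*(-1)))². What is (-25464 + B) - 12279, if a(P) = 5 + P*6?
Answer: -12405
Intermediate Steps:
a(P) = 5 + 6*P
B = 25338 (B = -12 + 6*(-76 + (5 + 6*(-1*(-1))))² = -12 + 6*(-76 + (5 + 6*1))² = -12 + 6*(-76 + (5 + 6))² = -12 + 6*(-76 + 11)² = -12 + 6*(-65)² = -12 + 6*4225 = -12 + 25350 = 25338)
(-25464 + B) - 12279 = (-25464 + 25338) - 12279 = -126 - 12279 = -12405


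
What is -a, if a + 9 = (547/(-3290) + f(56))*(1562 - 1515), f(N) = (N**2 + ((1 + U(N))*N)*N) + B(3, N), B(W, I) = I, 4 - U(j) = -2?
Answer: -82722583/70 ≈ -1.1818e+6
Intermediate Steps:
U(j) = 6 (U(j) = 4 - 1*(-2) = 4 + 2 = 6)
f(N) = N + 8*N**2 (f(N) = (N**2 + ((1 + 6)*N)*N) + N = (N**2 + (7*N)*N) + N = (N**2 + 7*N**2) + N = 8*N**2 + N = N + 8*N**2)
a = 82722583/70 (a = -9 + (547/(-3290) + 56*(1 + 8*56))*(1562 - 1515) = -9 + (547*(-1/3290) + 56*(1 + 448))*47 = -9 + (-547/3290 + 56*449)*47 = -9 + (-547/3290 + 25144)*47 = -9 + (82723213/3290)*47 = -9 + 82723213/70 = 82722583/70 ≈ 1.1818e+6)
-a = -1*82722583/70 = -82722583/70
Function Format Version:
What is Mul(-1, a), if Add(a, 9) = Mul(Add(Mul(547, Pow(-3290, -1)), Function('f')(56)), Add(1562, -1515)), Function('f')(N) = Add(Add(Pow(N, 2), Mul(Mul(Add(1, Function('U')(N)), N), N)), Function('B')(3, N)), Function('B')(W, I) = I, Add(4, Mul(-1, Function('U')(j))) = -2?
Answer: Rational(-82722583, 70) ≈ -1.1818e+6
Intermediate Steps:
Function('U')(j) = 6 (Function('U')(j) = Add(4, Mul(-1, -2)) = Add(4, 2) = 6)
Function('f')(N) = Add(N, Mul(8, Pow(N, 2))) (Function('f')(N) = Add(Add(Pow(N, 2), Mul(Mul(Add(1, 6), N), N)), N) = Add(Add(Pow(N, 2), Mul(Mul(7, N), N)), N) = Add(Add(Pow(N, 2), Mul(7, Pow(N, 2))), N) = Add(Mul(8, Pow(N, 2)), N) = Add(N, Mul(8, Pow(N, 2))))
a = Rational(82722583, 70) (a = Add(-9, Mul(Add(Mul(547, Pow(-3290, -1)), Mul(56, Add(1, Mul(8, 56)))), Add(1562, -1515))) = Add(-9, Mul(Add(Mul(547, Rational(-1, 3290)), Mul(56, Add(1, 448))), 47)) = Add(-9, Mul(Add(Rational(-547, 3290), Mul(56, 449)), 47)) = Add(-9, Mul(Add(Rational(-547, 3290), 25144), 47)) = Add(-9, Mul(Rational(82723213, 3290), 47)) = Add(-9, Rational(82723213, 70)) = Rational(82722583, 70) ≈ 1.1818e+6)
Mul(-1, a) = Mul(-1, Rational(82722583, 70)) = Rational(-82722583, 70)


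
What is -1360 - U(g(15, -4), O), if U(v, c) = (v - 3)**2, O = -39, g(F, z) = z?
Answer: -1409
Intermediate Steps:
U(v, c) = (-3 + v)**2
-1360 - U(g(15, -4), O) = -1360 - (-3 - 4)**2 = -1360 - 1*(-7)**2 = -1360 - 1*49 = -1360 - 49 = -1409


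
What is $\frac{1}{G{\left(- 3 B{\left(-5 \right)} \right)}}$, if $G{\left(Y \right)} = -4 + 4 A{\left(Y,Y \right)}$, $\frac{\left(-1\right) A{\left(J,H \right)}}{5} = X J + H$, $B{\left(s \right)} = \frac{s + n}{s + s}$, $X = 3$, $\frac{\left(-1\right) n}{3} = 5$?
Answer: $\frac{1}{476} \approx 0.0021008$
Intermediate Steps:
$n = -15$ ($n = \left(-3\right) 5 = -15$)
$B{\left(s \right)} = \frac{-15 + s}{2 s}$ ($B{\left(s \right)} = \frac{s - 15}{s + s} = \frac{-15 + s}{2 s}$)
$A{\left(J,H \right)} = - 15 J - 5 H$ ($A{\left(J,H \right)} = - 5 \left(3 J + H\right) = - 5 \left(H + 3 J\right) = - 15 J - 5 H$)
$G{\left(Y \right)} = -4 - 80 Y$ ($G{\left(Y \right)} = -4 + 4 \left(- 15 Y - 5 Y\right) = -4 + 4 \left(- 20 Y\right) = -4 - 80 Y$)
$\frac{1}{G{\left(- 3 B{\left(-5 \right)} \right)}} = \frac{1}{-4 - 80 \left(- 3 \frac{-15 - 5}{2 \left(-5\right)}\right)} = \frac{1}{-4 - 80 \left(- 3 \cdot \frac{1}{2} \left(- \frac{1}{5}\right) \left(-20\right)\right)} = \frac{1}{-4 - 80 \left(\left(-3\right) 2\right)} = \frac{1}{-4 - -480} = \frac{1}{-4 + 480} = \frac{1}{476}$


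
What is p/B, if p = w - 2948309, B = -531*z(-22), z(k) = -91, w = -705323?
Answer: -3653632/48321 ≈ -75.612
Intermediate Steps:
B = 48321 (B = -531*(-91) = 48321)
p = -3653632 (p = -705323 - 2948309 = -3653632)
p/B = -3653632/48321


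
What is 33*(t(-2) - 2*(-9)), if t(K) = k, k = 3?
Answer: 693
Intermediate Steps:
t(K) = 3
33*(t(-2) - 2*(-9)) = 33*(3 - 2*(-9)) = 33*(3 + 18) = 33*21 = 693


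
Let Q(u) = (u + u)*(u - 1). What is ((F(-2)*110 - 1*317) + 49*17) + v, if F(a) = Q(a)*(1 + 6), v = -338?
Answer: 9418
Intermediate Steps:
Q(u) = 2*u*(-1 + u) (Q(u) = (2*u)*(-1 + u) = 2*u*(-1 + u))
F(a) = 14*a*(-1 + a) (F(a) = (2*a*(-1 + a))*(1 + 6) = (2*a*(-1 + a))*7 = 14*a*(-1 + a))
((F(-2)*110 - 1*317) + 49*17) + v = (((14*(-2)*(-1 - 2))*110 - 1*317) + 49*17) - 338 = (((14*(-2)*(-3))*110 - 317) + 833) - 338 = ((84*110 - 317) + 833) - 338 = ((9240 - 317) + 833) - 338 = (8923 + 833) - 338 = 9756 - 338 = 9418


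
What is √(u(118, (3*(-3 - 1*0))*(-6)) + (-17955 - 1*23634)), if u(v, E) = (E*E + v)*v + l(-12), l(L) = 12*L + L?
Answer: √316267 ≈ 562.38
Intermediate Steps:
l(L) = 13*L
u(v, E) = -156 + v*(v + E²) (u(v, E) = (E*E + v)*v + 13*(-12) = (E² + v)*v - 156 = (v + E²)*v - 156 = v*(v + E²) - 156 = -156 + v*(v + E²))
√(u(118, (3*(-3 - 1*0))*(-6)) + (-17955 - 1*23634)) = √((-156 + 118² + 118*((3*(-3 - 1*0))*(-6))²) + (-17955 - 1*23634)) = √((-156 + 13924 + 118*((3*(-3 + 0))*(-6))²) + (-17955 - 23634)) = √((-156 + 13924 + 118*((3*(-3))*(-6))²) - 41589) = √((-156 + 13924 + 118*(-9*(-6))²) - 41589) = √((-156 + 13924 + 118*54²) - 41589) = √((-156 + 13924 + 118*2916) - 41589) = √((-156 + 13924 + 344088) - 41589) = √(357856 - 41589) = √316267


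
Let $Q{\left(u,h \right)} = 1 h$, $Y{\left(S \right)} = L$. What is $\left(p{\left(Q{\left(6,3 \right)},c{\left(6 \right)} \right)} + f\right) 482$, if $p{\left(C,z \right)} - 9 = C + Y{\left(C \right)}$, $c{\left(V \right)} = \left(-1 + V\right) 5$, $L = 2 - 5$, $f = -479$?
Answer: $-226540$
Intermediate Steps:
$L = -3$
$Y{\left(S \right)} = -3$
$Q{\left(u,h \right)} = h$
$c{\left(V \right)} = -5 + 5 V$
$p{\left(C,z \right)} = 6 + C$ ($p{\left(C,z \right)} = 9 + \left(C - 3\right) = 9 + \left(-3 + C\right) = 6 + C$)
$\left(p{\left(Q{\left(6,3 \right)},c{\left(6 \right)} \right)} + f\right) 482 = \left(\left(6 + 3\right) - 479\right) 482 = \left(9 - 479\right) 482 = \left(-470\right) 482 = -226540$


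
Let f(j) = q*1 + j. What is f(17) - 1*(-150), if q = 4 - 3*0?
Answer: 171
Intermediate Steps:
q = 4 (q = 4 + 0 = 4)
f(j) = 4 + j (f(j) = 4*1 + j = 4 + j)
f(17) - 1*(-150) = (4 + 17) - 1*(-150) = 21 + 150 = 171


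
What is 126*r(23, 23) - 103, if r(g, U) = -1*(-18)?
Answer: 2165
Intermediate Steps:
r(g, U) = 18
126*r(23, 23) - 103 = 126*18 - 103 = 2268 - 103 = 2165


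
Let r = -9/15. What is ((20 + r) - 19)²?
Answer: 4/25 ≈ 0.16000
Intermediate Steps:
r = -⅗ (r = -9*1/15 = -⅗ ≈ -0.60000)
((20 + r) - 19)² = ((20 - ⅗) - 19)² = (97/5 - 19)² = (⅖)² = 4/25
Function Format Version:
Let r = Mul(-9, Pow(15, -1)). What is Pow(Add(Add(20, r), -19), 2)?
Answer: Rational(4, 25) ≈ 0.16000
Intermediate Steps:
r = Rational(-3, 5) (r = Mul(-9, Rational(1, 15)) = Rational(-3, 5) ≈ -0.60000)
Pow(Add(Add(20, r), -19), 2) = Pow(Add(Add(20, Rational(-3, 5)), -19), 2) = Pow(Add(Rational(97, 5), -19), 2) = Pow(Rational(2, 5), 2) = Rational(4, 25)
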